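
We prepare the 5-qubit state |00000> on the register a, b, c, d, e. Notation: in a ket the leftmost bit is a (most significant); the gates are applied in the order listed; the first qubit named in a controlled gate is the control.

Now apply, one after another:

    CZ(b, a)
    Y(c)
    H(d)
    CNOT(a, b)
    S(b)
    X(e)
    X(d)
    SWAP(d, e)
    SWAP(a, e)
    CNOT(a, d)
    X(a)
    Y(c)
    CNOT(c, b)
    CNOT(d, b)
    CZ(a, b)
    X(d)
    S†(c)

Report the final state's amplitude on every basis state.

The resulting statevector has amplitude sqrt(2)/2 on |00010>, -sqrt(2)/2 on |11000>, and 0 on every other basis state.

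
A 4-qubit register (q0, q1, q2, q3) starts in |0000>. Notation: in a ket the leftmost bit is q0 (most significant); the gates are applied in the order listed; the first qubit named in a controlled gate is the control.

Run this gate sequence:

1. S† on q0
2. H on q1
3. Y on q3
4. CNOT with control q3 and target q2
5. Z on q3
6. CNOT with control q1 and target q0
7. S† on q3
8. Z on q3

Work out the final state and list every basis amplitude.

After the circuit, the state carries amplitude sqrt(2)/2 on |0011>, sqrt(2)/2 on |1111>, and 0 on every other basis state.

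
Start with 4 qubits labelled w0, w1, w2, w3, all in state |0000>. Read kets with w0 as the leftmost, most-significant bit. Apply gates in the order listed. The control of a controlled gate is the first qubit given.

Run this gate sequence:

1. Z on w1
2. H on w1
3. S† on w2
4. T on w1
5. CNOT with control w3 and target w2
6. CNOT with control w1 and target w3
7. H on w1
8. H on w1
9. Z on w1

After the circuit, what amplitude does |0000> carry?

The final state's coefficient on |0000> equals sqrt(2)/2.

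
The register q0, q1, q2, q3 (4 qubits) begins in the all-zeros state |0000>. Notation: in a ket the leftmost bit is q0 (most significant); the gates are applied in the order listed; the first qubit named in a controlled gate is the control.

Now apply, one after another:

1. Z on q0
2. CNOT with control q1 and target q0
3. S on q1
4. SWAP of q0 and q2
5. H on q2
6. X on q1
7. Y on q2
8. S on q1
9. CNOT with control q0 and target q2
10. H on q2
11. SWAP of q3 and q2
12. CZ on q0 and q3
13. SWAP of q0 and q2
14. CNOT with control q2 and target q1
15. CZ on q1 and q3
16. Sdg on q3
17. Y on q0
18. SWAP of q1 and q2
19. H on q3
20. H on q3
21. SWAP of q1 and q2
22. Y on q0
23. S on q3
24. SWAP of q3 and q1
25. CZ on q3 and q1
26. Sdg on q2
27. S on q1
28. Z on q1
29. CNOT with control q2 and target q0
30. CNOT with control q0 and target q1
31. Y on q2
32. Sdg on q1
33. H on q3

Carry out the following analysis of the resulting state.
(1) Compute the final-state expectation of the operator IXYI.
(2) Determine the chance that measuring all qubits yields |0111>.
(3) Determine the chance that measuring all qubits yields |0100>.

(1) The expectation value of IXYI is 0. Key observation: the block from step 16 through step 23 cancels to the identity and can be dropped.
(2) Outcome |0111> occurs with probability 1/2.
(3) The probability of measuring |0100> is 0.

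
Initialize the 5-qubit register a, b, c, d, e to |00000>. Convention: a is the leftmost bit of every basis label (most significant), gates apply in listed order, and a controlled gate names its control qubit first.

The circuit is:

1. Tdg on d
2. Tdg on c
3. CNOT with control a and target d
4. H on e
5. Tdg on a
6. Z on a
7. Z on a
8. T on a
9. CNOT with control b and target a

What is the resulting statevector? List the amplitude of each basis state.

The final amplitudes are sqrt(2)/2 on |00000>, sqrt(2)/2 on |00001>, and 0 on every other basis state.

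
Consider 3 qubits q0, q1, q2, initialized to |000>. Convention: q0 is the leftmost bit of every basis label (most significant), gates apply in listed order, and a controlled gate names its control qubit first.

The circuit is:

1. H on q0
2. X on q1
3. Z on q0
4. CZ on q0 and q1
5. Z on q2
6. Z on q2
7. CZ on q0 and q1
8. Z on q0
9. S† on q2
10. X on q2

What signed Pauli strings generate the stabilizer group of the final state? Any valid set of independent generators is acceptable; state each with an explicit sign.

One valid set of independent stabilizer generators is +XII, -IZI, -IIZ (any independent generating set of the same group is equally correct). Key observation: steps 3-8 multiply out to the identity, so the circuit reduces to the remaining gates.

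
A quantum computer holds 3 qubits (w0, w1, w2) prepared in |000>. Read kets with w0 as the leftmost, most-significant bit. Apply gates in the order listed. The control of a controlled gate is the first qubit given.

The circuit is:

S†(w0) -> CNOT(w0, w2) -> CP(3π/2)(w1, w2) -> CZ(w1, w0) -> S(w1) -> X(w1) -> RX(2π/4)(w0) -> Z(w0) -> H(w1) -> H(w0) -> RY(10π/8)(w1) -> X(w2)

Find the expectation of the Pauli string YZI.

The observable YZI averages to sqrt(2)/2.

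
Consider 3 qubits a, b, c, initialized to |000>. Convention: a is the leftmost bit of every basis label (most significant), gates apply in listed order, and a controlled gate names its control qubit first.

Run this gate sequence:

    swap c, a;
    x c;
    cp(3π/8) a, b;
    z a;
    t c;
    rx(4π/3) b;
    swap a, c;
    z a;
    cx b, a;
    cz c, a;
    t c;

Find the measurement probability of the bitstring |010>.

The probability of measuring |010> is 3/4.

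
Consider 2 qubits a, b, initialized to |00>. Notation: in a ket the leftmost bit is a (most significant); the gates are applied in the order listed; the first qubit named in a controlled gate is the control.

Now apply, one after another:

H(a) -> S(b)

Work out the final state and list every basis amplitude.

After the circuit, the state carries amplitude sqrt(2)/2 on |00>, 0 on |01>, sqrt(2)/2 on |10>, 0 on |11>.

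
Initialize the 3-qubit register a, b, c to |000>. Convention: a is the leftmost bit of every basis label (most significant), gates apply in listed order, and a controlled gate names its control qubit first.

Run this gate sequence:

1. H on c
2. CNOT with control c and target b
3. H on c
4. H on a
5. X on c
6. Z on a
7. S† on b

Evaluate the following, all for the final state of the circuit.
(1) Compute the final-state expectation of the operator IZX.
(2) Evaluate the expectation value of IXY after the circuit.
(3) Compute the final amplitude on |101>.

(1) The observable IZX averages to 1.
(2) The expectation value of IXY is -1.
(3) The amplitude on |101> is -sqrt(2)/4.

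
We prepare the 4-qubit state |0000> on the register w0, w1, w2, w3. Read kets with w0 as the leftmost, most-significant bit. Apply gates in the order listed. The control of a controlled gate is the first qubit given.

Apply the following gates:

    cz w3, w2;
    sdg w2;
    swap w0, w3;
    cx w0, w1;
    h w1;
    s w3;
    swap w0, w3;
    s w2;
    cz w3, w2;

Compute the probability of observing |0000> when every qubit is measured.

Outcome |0000> occurs with probability 1/2.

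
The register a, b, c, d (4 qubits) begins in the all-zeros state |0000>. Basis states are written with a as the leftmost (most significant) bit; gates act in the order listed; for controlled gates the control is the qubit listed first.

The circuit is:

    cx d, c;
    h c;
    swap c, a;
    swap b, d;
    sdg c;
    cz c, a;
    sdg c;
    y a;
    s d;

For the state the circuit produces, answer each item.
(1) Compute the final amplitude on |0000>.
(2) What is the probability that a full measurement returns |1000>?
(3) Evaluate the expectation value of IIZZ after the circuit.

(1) The final state's coefficient on |0000> equals -sqrt(2)*I/2.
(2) Outcome |1000> occurs with probability 1/2.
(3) The expectation value of IIZZ is 1.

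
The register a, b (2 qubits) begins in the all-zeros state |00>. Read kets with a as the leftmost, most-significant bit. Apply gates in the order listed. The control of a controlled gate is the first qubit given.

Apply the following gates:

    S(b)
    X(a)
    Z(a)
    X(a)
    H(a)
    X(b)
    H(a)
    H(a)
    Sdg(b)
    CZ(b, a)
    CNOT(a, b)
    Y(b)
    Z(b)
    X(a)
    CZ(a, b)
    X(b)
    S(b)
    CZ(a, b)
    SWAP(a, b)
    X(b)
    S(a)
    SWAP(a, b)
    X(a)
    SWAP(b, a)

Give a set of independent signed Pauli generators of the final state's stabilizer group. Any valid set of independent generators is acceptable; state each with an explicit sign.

The stabilizer group can be generated by -XX, +ZZ, among other valid generating sets.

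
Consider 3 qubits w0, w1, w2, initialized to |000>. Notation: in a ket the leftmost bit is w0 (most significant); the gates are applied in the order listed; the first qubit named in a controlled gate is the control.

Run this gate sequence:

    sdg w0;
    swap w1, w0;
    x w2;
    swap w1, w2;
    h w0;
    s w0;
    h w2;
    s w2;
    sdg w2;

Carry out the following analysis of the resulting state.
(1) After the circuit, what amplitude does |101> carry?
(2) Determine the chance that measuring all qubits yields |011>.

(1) The final state's coefficient on |101> equals 0.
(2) The probability of measuring |011> is 1/4.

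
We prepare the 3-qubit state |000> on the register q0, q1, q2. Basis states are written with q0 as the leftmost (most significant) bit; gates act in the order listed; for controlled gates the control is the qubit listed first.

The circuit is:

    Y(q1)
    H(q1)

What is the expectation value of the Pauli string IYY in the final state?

The expectation value of IYY is 0.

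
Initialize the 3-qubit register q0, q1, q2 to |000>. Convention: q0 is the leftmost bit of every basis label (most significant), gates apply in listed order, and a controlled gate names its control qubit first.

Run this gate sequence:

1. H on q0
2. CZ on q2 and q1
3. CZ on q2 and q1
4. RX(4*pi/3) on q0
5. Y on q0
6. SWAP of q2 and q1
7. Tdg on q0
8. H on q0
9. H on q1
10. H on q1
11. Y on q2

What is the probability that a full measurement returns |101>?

The probability of measuring |101> is sqrt(2)/4 + 1/2.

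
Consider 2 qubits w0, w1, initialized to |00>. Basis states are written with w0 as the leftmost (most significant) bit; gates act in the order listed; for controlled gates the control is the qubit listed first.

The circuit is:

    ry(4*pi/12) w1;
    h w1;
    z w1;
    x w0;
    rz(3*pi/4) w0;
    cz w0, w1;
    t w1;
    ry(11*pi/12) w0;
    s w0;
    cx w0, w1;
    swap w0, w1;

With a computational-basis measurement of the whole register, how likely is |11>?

The probability of measuring |11> is -3*sqrt(6)/32 - 5*sqrt(2)/32 + sqrt(3)/8 + 1/4.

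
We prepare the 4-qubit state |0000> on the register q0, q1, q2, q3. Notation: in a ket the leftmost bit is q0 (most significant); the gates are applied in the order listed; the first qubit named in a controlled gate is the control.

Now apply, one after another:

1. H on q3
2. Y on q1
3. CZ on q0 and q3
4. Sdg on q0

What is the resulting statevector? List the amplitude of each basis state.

The resulting statevector has amplitude sqrt(2)*I/2 on |0100>, sqrt(2)*I/2 on |0101>, and 0 on every other basis state.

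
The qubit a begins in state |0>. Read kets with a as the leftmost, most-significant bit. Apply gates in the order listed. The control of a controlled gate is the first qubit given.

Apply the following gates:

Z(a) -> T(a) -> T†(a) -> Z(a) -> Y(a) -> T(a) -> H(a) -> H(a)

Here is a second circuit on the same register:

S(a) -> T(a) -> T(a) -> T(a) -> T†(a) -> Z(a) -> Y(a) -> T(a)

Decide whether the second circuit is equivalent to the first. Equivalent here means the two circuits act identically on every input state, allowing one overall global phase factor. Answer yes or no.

Yes, they are equivalent — the unitaries differ by at most a global phase.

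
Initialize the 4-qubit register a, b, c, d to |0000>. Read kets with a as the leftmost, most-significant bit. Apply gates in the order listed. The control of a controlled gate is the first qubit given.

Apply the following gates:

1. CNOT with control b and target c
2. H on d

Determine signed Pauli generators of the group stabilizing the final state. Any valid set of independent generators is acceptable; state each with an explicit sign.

One valid set of independent stabilizer generators is +IIIX, +ZIII, +IZII, +IIZI (any independent generating set of the same group is equally correct).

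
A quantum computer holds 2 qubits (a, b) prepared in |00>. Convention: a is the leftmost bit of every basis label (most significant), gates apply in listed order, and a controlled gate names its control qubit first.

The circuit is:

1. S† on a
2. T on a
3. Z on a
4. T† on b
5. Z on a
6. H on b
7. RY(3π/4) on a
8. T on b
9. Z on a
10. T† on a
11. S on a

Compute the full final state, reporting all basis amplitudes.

The final amplitudes are sqrt(4 - 2*sqrt(2))/4 on |00>, sqrt(4 - 2*sqrt(2))*exp(I*pi/4)/4 on |01>, -sqrt(2*sqrt(2) + 4)*exp(I*pi/4)/4 on |10>, -I*sqrt(2*sqrt(2) + 4)/4 on |11>.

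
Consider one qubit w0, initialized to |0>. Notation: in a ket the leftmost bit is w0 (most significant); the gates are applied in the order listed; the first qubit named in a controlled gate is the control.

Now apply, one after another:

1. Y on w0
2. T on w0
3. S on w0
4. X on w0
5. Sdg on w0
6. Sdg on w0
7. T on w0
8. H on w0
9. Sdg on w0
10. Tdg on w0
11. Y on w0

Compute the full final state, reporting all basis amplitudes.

After the circuit, the state carries amplitude sqrt(2)/2 on |0>, -sqrt(2)*exp(3*I*pi/4)/2 on |1>.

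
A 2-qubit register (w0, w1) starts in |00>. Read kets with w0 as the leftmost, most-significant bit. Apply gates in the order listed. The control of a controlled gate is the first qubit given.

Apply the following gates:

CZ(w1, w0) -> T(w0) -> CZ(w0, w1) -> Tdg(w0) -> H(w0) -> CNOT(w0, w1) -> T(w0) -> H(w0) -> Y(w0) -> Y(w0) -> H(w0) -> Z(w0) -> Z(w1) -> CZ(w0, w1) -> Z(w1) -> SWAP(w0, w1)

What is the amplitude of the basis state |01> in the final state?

The amplitude on |01> is 0. Key observation: the block from step 8 through step 11 cancels to the identity and can be dropped.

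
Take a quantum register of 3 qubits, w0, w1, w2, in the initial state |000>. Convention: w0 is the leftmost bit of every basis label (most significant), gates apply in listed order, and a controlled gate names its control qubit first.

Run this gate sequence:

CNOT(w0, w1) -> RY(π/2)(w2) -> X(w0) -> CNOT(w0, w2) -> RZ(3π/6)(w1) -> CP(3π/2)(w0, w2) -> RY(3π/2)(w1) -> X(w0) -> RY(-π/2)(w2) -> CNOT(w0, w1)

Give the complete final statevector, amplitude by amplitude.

The final amplitudes are sqrt(2)*(1 - I)*exp(3*I*pi/4)/4 on |000>, 1/2 on |001>, sqrt(2)*(-1 + I)*exp(3*I*pi/4)/4 on |010>, -1/2 on |011>, 0 on |100>, 0 on |101>, 0 on |110>, 0 on |111>.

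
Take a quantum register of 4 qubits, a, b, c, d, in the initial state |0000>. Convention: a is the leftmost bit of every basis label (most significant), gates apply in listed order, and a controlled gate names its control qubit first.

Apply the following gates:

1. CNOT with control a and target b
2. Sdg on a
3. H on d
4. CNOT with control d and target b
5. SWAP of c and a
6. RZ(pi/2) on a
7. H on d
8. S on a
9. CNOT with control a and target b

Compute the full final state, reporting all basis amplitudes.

The resulting statevector has amplitude -exp(3*I*pi/4)/2 on |0000>, -exp(3*I*pi/4)/2 on |0001>, -exp(3*I*pi/4)/2 on |0100>, exp(3*I*pi/4)/2 on |0101>, and 0 on every other basis state.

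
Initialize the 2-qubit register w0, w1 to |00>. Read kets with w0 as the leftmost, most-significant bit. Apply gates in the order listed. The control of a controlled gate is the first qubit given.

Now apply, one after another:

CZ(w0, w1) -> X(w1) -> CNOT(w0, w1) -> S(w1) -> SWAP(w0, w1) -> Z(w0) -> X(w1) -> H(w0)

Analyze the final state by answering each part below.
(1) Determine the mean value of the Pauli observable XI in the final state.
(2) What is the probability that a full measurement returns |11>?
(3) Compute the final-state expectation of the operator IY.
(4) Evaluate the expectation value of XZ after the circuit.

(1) The observable XI averages to -1.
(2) Outcome |11> occurs with probability 1/2.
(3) The expectation value of IY is 0.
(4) The expectation value of XZ is 1.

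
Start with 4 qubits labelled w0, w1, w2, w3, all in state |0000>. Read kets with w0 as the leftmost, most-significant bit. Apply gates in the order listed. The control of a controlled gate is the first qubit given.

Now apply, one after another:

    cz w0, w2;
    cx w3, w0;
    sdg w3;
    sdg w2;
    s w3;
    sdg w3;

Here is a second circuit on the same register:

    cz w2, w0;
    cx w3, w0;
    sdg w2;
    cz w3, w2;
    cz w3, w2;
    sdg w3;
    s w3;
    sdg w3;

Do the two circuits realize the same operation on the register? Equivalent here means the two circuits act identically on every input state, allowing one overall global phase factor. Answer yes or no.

Yes: on every input state the two circuits agree up to one overall phase factor.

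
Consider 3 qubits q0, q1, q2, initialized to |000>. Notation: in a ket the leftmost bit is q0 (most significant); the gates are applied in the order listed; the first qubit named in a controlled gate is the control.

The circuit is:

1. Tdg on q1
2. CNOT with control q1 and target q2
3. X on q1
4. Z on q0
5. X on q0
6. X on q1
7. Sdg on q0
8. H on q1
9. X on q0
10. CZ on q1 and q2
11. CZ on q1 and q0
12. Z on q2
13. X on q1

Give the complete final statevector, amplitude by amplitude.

After the circuit, the state carries amplitude -sqrt(2)*I/2 on |000>, -sqrt(2)*I/2 on |010>, and 0 on every other basis state.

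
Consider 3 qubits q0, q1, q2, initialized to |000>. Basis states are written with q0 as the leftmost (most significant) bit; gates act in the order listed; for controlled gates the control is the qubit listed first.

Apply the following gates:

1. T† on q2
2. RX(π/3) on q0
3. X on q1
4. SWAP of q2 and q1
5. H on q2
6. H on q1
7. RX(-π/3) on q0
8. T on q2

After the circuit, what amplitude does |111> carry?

The final state's coefficient on |111> equals 0.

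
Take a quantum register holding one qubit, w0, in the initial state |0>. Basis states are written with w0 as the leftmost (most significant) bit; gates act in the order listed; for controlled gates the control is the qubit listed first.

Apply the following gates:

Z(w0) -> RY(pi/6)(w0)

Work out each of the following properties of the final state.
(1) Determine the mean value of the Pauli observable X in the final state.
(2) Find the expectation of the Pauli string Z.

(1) The observable X averages to 1/2.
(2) In the final state, Z has expectation sqrt(3)/2.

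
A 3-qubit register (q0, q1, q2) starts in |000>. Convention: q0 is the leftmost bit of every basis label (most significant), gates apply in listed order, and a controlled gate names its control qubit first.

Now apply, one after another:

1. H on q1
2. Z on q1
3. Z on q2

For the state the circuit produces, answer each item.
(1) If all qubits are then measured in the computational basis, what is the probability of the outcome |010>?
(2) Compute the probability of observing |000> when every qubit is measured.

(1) Outcome |010> occurs with probability 1/2.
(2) A full measurement returns |000> with probability 1/2.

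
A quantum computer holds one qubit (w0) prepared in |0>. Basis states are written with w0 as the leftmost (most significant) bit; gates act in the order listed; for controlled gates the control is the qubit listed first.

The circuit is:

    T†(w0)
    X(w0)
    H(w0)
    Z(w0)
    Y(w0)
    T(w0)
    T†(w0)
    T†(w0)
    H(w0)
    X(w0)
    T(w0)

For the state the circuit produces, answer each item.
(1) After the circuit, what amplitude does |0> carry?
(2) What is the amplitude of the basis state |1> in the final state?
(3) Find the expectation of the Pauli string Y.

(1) The final state's coefficient on |0> equals -I/2 - exp(I*pi/4)/2.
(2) The final state's coefficient on |1> equals -exp(3*I*pi/4)/2 + I/2.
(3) In the final state, Y has expectation 1/2.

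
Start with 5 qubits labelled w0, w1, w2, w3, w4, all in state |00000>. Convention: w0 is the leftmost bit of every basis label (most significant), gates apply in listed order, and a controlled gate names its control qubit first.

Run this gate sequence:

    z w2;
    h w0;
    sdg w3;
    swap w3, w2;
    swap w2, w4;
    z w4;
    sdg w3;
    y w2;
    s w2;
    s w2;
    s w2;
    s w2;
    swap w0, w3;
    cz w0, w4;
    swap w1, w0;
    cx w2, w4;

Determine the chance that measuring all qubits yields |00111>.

A full measurement returns |00111> with probability 1/2. Key observation: steps 9-12 multiply out to the identity, so the circuit reduces to the remaining gates.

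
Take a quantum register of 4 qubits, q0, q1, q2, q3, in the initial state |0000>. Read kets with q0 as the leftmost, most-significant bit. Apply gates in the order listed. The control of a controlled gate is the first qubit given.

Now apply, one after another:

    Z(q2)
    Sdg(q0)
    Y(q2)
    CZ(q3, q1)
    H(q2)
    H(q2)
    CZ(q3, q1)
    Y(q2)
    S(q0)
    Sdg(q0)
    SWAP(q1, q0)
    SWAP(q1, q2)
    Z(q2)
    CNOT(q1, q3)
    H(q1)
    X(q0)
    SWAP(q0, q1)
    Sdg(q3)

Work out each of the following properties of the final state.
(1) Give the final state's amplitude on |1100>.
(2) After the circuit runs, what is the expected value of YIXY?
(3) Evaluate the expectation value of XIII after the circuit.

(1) The amplitude on |1100> is sqrt(2)/2. Key observation: steps 2-9 multiply out to the identity, so the circuit reduces to the remaining gates.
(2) The observable YIXY averages to 0.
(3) The expectation value of XIII is 1.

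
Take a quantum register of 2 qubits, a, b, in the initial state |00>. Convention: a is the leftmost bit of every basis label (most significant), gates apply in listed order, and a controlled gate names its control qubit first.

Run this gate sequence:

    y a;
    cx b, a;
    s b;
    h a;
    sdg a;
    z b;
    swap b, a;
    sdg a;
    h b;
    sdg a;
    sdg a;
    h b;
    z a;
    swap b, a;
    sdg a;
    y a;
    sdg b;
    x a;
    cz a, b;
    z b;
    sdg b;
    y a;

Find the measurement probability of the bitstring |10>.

A full measurement returns |10> with probability 1/2.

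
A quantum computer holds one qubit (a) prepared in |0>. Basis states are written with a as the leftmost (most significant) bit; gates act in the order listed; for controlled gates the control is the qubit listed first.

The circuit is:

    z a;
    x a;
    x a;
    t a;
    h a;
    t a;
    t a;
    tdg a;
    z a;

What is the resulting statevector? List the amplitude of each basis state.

After the circuit, the state carries amplitude sqrt(2)/2 on |0>, -sqrt(2)*exp(I*pi/4)/2 on |1>.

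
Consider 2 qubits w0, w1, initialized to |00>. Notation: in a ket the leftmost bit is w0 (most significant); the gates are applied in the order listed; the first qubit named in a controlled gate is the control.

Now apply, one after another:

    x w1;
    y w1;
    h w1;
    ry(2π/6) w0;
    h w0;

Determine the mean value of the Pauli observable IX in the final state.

The observable IX averages to 1.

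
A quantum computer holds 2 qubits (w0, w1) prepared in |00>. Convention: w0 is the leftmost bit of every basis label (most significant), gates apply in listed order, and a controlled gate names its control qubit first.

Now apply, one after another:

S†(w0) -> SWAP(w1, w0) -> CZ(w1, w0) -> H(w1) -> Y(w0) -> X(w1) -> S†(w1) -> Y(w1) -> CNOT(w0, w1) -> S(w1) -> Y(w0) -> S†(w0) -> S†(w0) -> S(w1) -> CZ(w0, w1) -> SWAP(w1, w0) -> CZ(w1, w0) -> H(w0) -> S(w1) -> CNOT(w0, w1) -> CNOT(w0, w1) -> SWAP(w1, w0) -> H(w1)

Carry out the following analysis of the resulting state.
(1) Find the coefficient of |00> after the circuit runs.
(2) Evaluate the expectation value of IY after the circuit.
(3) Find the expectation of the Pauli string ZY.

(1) |00> carries amplitude sqrt(2)*I/2 in the final state.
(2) In the final state, IY has expectation -1.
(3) The observable ZY averages to -1.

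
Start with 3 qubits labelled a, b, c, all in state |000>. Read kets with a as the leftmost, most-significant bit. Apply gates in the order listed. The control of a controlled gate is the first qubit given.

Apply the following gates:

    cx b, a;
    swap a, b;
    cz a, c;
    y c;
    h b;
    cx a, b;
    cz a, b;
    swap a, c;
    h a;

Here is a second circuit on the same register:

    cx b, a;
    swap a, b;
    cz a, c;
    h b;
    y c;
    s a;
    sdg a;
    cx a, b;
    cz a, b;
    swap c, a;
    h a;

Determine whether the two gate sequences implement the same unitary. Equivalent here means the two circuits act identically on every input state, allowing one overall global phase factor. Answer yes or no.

Yes, they are equivalent — the unitaries differ by at most a global phase.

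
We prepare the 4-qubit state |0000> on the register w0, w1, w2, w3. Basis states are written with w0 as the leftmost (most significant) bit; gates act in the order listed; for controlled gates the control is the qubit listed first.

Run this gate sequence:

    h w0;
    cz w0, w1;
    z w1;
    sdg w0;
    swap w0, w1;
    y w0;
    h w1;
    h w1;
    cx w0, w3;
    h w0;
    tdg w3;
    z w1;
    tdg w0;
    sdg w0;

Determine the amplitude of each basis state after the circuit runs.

The resulting statevector has amplitude exp(I*pi/4)/2 on |0001>, exp(3*I*pi/4)/2 on |0101>, I/2 on |1001>, -1/2 on |1101>, and 0 on every other basis state. Key observation: steps 7-8 multiply out to the identity, so the circuit reduces to the remaining gates.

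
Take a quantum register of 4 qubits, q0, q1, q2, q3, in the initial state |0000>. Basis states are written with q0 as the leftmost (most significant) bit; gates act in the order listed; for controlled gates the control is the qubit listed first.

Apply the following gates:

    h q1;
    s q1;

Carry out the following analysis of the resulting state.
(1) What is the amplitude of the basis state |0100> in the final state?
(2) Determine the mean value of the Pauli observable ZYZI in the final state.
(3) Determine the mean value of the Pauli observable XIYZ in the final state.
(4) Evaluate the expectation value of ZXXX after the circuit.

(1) The final state's coefficient on |0100> equals sqrt(2)*I/2.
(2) In the final state, ZYZI has expectation 1.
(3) The observable XIYZ averages to 0.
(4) In the final state, ZXXX has expectation 0.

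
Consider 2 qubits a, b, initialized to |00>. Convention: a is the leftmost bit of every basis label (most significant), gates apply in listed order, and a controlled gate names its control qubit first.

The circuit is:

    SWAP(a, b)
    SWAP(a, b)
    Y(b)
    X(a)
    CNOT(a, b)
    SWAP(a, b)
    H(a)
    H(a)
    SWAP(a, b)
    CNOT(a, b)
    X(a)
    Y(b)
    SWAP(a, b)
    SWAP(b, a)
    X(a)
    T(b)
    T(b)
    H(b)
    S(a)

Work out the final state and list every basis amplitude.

The resulting statevector has amplitude 0 on |00>, 0 on |01>, sqrt(2)*I/2 on |10>, sqrt(2)*I/2 on |11>. Key observation: gates 4-11 undo each other exactly, leaving only the rest of the circuit to track.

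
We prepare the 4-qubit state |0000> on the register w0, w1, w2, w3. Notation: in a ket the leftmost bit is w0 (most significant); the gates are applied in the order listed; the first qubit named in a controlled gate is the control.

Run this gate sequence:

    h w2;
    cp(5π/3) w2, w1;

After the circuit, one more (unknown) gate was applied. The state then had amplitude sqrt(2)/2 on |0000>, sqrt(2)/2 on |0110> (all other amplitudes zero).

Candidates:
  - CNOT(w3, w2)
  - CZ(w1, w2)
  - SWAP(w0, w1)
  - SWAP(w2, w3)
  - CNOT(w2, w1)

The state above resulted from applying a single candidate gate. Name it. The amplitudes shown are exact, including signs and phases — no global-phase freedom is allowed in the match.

The applied gate was CNOT(w2, w1).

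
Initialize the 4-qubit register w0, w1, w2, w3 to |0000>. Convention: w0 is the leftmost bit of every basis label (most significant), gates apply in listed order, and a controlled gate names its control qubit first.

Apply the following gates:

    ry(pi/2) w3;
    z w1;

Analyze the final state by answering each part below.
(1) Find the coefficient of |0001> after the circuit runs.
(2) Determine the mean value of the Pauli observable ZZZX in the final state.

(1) The final state's coefficient on |0001> equals sqrt(2)/2.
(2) The observable ZZZX averages to 1.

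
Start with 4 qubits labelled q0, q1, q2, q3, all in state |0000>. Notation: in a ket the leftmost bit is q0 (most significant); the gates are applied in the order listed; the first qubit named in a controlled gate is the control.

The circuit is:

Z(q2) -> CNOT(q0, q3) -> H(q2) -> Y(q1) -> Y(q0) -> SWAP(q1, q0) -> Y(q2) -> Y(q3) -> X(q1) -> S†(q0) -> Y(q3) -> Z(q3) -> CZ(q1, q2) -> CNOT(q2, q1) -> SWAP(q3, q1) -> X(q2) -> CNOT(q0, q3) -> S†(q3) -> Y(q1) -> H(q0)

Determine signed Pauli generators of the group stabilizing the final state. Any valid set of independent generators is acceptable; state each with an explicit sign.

The final state is stabilized by the group generated by -XIII, +IIXY, -IZII, +IIZZ; other independent generating sets are equally valid.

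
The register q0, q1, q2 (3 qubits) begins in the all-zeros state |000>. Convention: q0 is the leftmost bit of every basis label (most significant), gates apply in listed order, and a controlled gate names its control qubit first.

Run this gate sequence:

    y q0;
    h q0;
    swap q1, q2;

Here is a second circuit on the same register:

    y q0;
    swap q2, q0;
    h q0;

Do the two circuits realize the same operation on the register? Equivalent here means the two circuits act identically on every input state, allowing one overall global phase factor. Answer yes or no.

No: there is an input state on which the two circuits produce genuinely different outputs (not merely differing by a phase).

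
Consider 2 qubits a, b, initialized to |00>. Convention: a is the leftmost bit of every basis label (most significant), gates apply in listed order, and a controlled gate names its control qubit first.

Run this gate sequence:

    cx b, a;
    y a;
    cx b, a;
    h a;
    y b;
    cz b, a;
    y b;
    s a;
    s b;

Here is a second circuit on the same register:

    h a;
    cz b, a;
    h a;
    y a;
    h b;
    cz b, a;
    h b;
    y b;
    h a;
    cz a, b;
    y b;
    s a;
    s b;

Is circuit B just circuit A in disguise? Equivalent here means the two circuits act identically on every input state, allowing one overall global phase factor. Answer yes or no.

No — the two circuits implement different unitaries, even allowing a global phase.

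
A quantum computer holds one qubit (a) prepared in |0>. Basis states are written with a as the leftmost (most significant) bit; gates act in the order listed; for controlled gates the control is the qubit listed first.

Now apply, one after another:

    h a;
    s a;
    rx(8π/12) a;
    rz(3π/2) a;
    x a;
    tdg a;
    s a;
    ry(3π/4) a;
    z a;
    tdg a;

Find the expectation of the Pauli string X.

The expectation value of X is -sqrt(2)/8 + 1/4 + sqrt(3)/4.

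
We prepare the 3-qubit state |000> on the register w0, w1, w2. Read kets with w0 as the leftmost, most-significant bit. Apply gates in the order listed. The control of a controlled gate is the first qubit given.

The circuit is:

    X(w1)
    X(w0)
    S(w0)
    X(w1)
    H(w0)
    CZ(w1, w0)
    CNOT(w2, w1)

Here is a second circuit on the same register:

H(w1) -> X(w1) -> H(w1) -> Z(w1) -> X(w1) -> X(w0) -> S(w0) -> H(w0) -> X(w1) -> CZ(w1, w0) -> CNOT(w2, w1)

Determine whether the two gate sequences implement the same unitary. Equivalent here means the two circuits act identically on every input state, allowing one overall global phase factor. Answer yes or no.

Yes — the two circuits implement the same unitary up to a global phase.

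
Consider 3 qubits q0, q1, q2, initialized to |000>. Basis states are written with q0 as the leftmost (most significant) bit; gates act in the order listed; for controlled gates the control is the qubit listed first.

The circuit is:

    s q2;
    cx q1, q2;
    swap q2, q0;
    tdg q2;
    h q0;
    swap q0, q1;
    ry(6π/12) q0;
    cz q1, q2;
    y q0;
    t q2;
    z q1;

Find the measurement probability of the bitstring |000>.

A full measurement returns |000> with probability 1/4.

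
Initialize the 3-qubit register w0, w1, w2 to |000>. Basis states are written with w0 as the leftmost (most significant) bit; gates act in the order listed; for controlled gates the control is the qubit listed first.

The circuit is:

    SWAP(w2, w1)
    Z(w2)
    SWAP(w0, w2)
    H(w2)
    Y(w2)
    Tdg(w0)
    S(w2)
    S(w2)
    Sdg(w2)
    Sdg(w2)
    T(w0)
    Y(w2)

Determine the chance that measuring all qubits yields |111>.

The probability of measuring |111> is 0. Key observation: the block from step 5 through step 12 cancels to the identity and can be dropped.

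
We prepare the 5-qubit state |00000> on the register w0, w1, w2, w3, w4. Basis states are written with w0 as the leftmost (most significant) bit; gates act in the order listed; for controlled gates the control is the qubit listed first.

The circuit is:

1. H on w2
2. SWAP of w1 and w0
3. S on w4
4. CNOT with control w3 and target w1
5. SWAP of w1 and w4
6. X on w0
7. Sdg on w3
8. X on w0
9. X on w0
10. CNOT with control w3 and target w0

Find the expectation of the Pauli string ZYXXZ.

In the final state, ZYXXZ has expectation 0. Key observation: gates 8-9 undo each other exactly, leaving only the rest of the circuit to track.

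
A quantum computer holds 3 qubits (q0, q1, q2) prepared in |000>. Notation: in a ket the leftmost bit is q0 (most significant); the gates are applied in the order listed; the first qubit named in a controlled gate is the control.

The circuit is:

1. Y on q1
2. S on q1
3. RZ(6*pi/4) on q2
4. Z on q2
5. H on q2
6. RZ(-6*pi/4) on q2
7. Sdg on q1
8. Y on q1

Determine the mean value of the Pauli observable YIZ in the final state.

The observable YIZ averages to 0.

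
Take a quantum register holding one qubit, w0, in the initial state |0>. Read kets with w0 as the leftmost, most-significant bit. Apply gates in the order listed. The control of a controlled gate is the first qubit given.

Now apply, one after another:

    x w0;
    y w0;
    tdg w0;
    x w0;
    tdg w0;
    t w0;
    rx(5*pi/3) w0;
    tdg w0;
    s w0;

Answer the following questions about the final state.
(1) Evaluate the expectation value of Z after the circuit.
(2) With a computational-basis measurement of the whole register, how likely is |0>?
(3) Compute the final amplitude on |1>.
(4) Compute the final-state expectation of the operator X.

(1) The expectation value of Z is -1/2.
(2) A full measurement returns |0> with probability 1/4.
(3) |1> carries amplitude sqrt(3)*exp(3*I*pi/4)/2 in the final state.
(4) The expectation value of X is sqrt(6)/4.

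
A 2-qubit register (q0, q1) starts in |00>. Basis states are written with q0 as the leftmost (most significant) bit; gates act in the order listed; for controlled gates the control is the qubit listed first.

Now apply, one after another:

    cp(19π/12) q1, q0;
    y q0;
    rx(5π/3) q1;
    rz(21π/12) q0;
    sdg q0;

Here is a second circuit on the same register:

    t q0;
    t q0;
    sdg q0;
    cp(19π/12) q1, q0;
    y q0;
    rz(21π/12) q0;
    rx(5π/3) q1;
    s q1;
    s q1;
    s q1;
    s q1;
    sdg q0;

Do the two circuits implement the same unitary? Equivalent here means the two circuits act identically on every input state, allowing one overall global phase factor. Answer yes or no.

Yes, they are equivalent — the unitaries differ by at most a global phase.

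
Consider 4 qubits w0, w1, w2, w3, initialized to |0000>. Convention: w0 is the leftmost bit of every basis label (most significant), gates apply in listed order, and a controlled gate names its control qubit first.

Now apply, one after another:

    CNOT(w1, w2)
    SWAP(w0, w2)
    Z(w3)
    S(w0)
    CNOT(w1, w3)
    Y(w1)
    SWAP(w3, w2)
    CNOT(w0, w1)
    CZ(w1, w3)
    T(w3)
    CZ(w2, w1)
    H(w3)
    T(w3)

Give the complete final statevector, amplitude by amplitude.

The resulting statevector has amplitude sqrt(2)*I/2 on |0100>, sqrt(2)*exp(3*I*pi/4)/2 on |0101>, and 0 on every other basis state.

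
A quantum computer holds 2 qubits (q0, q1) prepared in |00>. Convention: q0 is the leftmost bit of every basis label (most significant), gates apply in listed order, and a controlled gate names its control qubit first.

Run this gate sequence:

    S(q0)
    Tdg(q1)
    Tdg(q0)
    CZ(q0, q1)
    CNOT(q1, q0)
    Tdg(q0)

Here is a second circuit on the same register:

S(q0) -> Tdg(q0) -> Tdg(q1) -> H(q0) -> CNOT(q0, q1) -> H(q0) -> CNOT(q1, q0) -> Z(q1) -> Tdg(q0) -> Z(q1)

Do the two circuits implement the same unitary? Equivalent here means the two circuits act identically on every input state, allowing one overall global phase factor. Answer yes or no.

No: there is an input state on which the two circuits produce genuinely different outputs (not merely differing by a phase).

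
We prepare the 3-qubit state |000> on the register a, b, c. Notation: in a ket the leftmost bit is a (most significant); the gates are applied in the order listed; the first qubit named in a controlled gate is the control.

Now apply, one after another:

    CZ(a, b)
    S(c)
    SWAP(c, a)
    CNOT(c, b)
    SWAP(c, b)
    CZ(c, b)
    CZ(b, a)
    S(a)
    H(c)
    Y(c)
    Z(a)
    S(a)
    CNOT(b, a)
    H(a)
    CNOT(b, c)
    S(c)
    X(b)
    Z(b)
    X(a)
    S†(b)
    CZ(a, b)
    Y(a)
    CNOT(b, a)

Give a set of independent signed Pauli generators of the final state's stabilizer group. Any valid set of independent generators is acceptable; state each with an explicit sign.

One valid set of independent stabilizer generators is +XII, -IIY, -IZI (any independent generating set of the same group is equally correct).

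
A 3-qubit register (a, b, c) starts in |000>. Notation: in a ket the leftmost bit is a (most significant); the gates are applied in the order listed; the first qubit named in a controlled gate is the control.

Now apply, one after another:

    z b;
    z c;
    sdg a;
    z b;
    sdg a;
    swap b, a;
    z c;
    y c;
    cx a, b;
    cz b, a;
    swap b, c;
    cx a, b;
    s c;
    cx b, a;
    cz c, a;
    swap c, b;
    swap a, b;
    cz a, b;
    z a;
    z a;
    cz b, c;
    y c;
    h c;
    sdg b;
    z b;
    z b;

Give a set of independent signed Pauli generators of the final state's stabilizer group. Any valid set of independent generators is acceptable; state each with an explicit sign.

One valid set of independent stabilizer generators is +IIX, +ZII, -IZI (any independent generating set of the same group is equally correct).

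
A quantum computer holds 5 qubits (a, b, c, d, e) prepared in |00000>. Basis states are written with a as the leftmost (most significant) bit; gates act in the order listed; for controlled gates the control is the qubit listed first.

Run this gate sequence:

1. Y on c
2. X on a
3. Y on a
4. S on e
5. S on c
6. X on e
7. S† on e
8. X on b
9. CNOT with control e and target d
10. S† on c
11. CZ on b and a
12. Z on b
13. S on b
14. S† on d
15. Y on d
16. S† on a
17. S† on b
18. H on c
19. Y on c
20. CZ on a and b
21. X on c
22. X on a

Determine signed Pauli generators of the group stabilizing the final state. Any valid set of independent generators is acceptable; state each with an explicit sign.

The stabilizer group can be generated by +IIXII, -ZIIII, -IZIII, +IIIZI, -IIIIZ, among other valid generating sets.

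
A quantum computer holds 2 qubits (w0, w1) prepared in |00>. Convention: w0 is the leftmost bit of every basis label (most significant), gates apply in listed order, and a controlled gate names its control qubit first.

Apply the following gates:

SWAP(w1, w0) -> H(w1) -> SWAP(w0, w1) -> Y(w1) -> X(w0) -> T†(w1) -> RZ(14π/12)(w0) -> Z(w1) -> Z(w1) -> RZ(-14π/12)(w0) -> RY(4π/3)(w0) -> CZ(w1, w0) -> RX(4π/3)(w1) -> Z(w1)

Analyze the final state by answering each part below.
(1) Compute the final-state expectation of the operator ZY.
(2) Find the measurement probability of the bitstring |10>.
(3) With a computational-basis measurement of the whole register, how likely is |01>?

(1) The observable ZY averages to 3/4.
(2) Outcome |10> occurs with probability 3/8 - 3*sqrt(3)/16.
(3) Outcome |01> occurs with probability sqrt(3)/16 + 1/8.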